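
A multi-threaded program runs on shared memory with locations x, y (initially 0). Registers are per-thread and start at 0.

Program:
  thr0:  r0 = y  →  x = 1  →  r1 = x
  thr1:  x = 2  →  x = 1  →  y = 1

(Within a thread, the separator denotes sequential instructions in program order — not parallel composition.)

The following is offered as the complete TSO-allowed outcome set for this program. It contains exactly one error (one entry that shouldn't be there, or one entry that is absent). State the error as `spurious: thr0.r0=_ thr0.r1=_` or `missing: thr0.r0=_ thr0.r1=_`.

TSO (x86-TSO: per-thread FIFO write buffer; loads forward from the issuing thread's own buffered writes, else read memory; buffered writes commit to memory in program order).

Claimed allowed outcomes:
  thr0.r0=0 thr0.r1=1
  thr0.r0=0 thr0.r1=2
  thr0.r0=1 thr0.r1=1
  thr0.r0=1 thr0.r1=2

outcome vector order: (thr0.r0,thr0.r1)
TSO (3): <0 1> <0 2> <1 1>
claimed∖TSO = {<1 2>}

spurious: thr0.r0=1 thr0.r1=2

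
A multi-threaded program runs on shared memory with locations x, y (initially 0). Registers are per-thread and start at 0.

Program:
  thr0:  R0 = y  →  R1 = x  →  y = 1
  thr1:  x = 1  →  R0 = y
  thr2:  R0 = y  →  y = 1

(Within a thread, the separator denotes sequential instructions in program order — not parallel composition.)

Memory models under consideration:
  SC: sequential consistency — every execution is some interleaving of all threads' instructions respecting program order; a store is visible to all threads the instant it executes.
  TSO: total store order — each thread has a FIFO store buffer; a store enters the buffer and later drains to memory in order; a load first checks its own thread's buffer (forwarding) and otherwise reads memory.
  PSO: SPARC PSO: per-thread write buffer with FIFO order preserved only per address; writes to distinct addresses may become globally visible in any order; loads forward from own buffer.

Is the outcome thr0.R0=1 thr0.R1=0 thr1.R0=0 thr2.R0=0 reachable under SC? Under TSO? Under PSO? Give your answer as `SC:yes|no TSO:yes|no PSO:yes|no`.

SC:no TSO:yes PSO:yes

outcome vector order: (thr0.R0,thr0.R1,thr1.R0,thr2.R0)
[SC] allowed = {(0,0,0,0) (0,0,0,1) (0,0,1,0) (0,0,1,1) (0,1,0,0) (0,1,0,1) (0,1,1,0) (0,1,1,1) (1,0,1,0) (1,1,0,0) (1,1,1,0)}
[TSO] allowed = {(0,0,0,0) (0,0,0,1) (0,0,1,0) (0,0,1,1) (0,1,0,0) (0,1,0,1) (0,1,1,0) (0,1,1,1) (1,0,0,0) (1,0,1,0) (1,1,0,0) (1,1,1,0)}
[PSO] allowed = {(0,0,0,0) (0,0,0,1) (0,0,1,0) (0,0,1,1) (0,1,0,0) (0,1,0,1) (0,1,1,0) (0,1,1,1) (1,0,0,0) (1,0,1,0) (1,1,0,0) (1,1,1,0)}
target (1,0,0,0) ∈ {TSO,PSO}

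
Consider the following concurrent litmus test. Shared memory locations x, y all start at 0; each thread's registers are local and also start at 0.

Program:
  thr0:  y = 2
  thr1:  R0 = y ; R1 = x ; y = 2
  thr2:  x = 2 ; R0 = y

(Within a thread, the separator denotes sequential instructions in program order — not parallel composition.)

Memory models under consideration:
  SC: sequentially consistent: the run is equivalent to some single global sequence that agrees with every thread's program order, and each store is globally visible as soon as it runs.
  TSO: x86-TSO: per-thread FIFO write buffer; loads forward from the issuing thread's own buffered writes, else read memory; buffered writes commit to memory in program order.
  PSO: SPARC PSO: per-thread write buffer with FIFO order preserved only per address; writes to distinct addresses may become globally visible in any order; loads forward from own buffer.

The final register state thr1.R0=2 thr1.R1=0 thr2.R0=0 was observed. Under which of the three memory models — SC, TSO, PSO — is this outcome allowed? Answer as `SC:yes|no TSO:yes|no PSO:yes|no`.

SC:no TSO:yes PSO:yes

outcome vector order: (thr1.R0,thr1.R1,thr2.R0)
SC (7): (0,0,0); (0,0,2); (0,2,0); (0,2,2); (2,0,2); (2,2,0); (2,2,2)
TSO (8): (0,0,0); (0,0,2); (0,2,0); (0,2,2); (2,0,0); (2,0,2); (2,2,0); (2,2,2)
PSO (8): (0,0,0); (0,0,2); (0,2,0); (0,2,2); (2,0,0); (2,0,2); (2,2,0); (2,2,2)
target (2,0,0) ∈ {TSO,PSO}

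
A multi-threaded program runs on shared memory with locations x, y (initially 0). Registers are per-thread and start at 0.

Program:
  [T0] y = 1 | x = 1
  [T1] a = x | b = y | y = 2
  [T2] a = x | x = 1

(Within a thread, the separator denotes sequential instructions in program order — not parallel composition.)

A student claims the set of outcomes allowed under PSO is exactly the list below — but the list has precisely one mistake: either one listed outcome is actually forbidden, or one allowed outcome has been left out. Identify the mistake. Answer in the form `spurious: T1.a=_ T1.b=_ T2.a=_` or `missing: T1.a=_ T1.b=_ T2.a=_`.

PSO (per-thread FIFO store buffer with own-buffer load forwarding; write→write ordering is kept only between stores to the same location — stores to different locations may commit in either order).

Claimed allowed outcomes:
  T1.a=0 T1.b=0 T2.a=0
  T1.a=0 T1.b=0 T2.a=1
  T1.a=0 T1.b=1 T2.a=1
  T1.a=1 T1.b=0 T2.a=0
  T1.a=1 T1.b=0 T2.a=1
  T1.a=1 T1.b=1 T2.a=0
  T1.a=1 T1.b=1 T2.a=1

outcome vector order: (T1.a,T1.b,T2.a)
under PSO → 0/0/0 0/0/1 0/1/0 0/1/1 1/0/0 1/0/1 1/1/0 1/1/1
PSO∖claimed = {0/1/0}

missing: T1.a=0 T1.b=1 T2.a=0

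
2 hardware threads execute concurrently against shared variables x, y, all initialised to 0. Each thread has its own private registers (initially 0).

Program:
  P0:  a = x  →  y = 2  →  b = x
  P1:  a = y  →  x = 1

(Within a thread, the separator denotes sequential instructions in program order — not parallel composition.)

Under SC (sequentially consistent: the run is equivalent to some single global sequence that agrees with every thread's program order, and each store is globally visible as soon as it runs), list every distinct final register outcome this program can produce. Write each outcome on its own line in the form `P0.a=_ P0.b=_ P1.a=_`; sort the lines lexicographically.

P0.a=0 P0.b=0 P1.a=0
P0.a=0 P0.b=0 P1.a=2
P0.a=0 P0.b=1 P1.a=0
P0.a=0 P0.b=1 P1.a=2
P0.a=1 P0.b=1 P1.a=0

outcome vector order: (P0.a,P0.b,P1.a)
|SC outcomes| = 5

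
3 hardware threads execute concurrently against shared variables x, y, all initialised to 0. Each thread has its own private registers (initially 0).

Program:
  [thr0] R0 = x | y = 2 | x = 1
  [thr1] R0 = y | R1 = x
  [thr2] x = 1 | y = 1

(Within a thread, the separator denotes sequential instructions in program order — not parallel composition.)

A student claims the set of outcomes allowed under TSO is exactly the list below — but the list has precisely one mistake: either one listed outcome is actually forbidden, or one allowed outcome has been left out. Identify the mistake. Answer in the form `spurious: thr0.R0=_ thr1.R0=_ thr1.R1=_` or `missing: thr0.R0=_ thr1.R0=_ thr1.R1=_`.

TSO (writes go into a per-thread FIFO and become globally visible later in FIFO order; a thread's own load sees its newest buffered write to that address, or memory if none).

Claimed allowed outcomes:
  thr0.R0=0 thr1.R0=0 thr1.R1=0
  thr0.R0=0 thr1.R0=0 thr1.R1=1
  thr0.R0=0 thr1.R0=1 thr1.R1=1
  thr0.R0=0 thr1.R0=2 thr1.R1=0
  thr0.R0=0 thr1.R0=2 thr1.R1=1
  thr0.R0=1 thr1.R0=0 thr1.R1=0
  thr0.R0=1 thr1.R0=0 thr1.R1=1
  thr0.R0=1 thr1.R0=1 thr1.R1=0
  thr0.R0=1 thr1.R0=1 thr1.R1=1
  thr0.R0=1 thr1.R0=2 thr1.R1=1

spurious: thr0.R0=1 thr1.R0=1 thr1.R1=0

outcome vector order: (thr0.R0,thr1.R0,thr1.R1)
under TSO → (0,0,0), (0,0,1), (0,1,1), (0,2,0), (0,2,1), (1,0,0), (1,0,1), (1,1,1), (1,2,1)
claimed∖TSO = {(1,1,0)}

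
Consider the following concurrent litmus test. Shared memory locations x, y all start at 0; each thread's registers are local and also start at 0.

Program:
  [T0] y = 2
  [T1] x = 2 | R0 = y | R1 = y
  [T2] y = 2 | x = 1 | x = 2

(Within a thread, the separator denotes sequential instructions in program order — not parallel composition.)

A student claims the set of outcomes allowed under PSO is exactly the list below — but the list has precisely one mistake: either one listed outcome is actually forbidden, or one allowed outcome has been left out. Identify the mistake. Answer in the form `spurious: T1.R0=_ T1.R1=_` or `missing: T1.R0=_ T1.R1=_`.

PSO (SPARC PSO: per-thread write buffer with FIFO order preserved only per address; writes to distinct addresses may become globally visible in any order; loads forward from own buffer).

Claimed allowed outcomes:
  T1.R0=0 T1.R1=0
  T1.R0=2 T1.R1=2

outcome vector order: (T1.R0,T1.R1)
under PSO → 00, 02, 22
PSO∖claimed = {02}

missing: T1.R0=0 T1.R1=2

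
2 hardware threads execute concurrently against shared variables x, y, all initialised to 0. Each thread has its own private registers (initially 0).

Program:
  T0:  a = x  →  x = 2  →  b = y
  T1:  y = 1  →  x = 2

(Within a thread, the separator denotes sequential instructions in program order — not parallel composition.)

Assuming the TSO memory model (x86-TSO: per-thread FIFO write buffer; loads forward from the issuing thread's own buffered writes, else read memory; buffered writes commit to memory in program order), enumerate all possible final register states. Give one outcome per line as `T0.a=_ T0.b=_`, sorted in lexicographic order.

outcome vector order: (T0.a,T0.b)
|TSO outcomes| = 3

T0.a=0 T0.b=0
T0.a=0 T0.b=1
T0.a=2 T0.b=1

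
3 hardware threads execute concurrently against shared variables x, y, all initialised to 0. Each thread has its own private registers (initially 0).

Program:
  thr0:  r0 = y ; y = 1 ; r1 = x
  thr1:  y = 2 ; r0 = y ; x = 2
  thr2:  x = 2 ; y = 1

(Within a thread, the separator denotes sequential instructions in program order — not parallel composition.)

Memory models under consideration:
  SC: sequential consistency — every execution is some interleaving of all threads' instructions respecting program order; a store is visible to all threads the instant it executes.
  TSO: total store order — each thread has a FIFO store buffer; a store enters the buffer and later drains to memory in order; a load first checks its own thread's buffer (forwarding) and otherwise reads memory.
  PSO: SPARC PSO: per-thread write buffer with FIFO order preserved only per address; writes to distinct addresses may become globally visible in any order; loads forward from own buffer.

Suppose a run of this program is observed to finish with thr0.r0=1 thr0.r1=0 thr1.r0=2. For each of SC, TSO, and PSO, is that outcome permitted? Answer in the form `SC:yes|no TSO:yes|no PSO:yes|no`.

outcome vector order: (thr0.r0,thr0.r1,thr1.r0)
SC: 10 outcomes — {0/0/1 0/0/2 0/2/1 0/2/2 1/2/1 1/2/2 2/0/1 2/0/2 2/2/1 2/2/2}
TSO: 10 outcomes — {0/0/1 0/0/2 0/2/1 0/2/2 1/2/1 1/2/2 2/0/1 2/0/2 2/2/1 2/2/2}
PSO: 12 outcomes — {0/0/1 0/0/2 0/2/1 0/2/2 1/0/1 1/0/2 1/2/1 1/2/2 2/0/1 2/0/2 2/2/1 2/2/2}
target 1/0/2 ∈ {PSO}

SC:no TSO:no PSO:yes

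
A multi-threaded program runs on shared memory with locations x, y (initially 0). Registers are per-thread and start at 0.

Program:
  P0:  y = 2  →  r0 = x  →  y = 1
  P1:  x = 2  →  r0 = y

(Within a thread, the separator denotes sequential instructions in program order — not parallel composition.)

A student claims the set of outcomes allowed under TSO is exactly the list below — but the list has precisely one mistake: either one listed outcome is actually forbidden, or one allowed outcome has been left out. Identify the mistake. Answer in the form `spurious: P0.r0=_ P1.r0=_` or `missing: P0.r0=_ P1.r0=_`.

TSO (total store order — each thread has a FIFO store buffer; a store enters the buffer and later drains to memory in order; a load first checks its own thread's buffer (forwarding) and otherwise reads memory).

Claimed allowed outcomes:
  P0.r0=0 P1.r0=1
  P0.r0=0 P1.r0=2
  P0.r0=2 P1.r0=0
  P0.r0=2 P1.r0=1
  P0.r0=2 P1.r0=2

missing: P0.r0=0 P1.r0=0

outcome vector order: (P0.r0,P1.r0)
TSO (6): 00; 01; 02; 20; 21; 22
TSO∖claimed = {00}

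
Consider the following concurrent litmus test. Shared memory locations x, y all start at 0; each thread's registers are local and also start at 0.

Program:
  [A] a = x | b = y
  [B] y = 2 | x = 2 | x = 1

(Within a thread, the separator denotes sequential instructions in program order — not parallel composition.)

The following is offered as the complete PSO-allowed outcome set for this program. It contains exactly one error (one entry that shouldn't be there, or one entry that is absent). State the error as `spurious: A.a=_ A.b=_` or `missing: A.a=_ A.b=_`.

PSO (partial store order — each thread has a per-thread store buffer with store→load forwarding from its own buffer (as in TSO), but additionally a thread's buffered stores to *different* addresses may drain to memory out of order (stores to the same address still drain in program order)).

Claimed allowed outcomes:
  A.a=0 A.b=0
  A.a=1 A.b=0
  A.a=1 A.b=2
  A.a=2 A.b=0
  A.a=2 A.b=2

missing: A.a=0 A.b=2

outcome vector order: (A.a,A.b)
PSO (6): (0,0); (0,2); (1,0); (1,2); (2,0); (2,2)
PSO∖claimed = {(0,2)}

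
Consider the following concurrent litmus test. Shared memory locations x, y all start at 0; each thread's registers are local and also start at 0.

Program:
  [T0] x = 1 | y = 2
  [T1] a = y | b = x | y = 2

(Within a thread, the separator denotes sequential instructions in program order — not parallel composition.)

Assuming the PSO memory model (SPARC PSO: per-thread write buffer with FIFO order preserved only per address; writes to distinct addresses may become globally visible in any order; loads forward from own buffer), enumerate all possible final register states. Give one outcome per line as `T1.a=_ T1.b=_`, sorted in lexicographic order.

outcome vector order: (T1.a,T1.b)
|PSO outcomes| = 4

T1.a=0 T1.b=0
T1.a=0 T1.b=1
T1.a=2 T1.b=0
T1.a=2 T1.b=1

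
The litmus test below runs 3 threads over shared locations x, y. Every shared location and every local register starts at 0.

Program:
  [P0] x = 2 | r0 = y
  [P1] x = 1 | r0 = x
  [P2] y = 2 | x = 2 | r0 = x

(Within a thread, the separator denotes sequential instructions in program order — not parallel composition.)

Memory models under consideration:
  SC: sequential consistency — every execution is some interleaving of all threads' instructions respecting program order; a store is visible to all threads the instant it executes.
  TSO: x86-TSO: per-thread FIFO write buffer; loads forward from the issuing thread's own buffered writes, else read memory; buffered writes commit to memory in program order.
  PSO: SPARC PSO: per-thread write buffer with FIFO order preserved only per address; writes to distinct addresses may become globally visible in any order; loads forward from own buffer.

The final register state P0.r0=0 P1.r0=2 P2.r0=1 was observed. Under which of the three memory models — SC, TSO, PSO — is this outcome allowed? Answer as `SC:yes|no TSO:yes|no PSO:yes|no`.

SC:no TSO:yes PSO:yes

outcome vector order: (P0.r0,P1.r0,P2.r0)
under SC → (0,1,1); (0,1,2); (0,2,2); (2,1,1); (2,1,2); (2,2,1); (2,2,2)
under TSO → (0,1,1); (0,1,2); (0,2,1); (0,2,2); (2,1,1); (2,1,2); (2,2,1); (2,2,2)
under PSO → (0,1,1); (0,1,2); (0,2,1); (0,2,2); (2,1,1); (2,1,2); (2,2,1); (2,2,2)
target (0,2,1) ∈ {TSO,PSO}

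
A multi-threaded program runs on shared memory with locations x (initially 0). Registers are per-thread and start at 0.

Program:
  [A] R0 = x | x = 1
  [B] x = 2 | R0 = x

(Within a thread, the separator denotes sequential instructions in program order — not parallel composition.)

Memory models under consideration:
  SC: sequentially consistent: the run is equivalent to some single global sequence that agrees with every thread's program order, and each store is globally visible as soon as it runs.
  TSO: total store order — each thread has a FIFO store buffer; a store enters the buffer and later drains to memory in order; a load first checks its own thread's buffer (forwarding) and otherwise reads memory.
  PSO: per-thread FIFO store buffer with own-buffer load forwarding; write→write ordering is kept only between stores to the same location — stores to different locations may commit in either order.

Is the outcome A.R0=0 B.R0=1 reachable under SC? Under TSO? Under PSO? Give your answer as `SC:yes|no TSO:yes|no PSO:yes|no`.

outcome vector order: (A.R0,B.R0)
under SC → 0/1; 0/2; 2/1; 2/2
under TSO → 0/1; 0/2; 2/1; 2/2
under PSO → 0/1; 0/2; 2/1; 2/2
target 0/1 ∈ {SC,TSO,PSO}

SC:yes TSO:yes PSO:yes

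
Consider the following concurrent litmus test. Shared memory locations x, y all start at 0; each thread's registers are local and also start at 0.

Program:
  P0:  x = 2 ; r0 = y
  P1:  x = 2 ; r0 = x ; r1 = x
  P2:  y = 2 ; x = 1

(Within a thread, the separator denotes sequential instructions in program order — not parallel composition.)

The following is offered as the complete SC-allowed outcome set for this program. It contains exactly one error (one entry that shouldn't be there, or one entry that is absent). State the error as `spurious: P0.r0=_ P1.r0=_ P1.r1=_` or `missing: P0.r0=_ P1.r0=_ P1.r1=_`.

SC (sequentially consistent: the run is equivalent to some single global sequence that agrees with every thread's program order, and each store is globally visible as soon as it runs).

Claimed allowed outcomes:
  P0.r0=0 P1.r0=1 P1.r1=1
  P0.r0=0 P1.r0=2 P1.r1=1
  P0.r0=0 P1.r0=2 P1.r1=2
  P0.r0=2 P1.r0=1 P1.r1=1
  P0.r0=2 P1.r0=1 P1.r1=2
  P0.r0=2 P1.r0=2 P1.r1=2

missing: P0.r0=2 P1.r0=2 P1.r1=1

outcome vector order: (P0.r0,P1.r0,P1.r1)
under SC → 011; 021; 022; 211; 212; 221; 222
SC∖claimed = {221}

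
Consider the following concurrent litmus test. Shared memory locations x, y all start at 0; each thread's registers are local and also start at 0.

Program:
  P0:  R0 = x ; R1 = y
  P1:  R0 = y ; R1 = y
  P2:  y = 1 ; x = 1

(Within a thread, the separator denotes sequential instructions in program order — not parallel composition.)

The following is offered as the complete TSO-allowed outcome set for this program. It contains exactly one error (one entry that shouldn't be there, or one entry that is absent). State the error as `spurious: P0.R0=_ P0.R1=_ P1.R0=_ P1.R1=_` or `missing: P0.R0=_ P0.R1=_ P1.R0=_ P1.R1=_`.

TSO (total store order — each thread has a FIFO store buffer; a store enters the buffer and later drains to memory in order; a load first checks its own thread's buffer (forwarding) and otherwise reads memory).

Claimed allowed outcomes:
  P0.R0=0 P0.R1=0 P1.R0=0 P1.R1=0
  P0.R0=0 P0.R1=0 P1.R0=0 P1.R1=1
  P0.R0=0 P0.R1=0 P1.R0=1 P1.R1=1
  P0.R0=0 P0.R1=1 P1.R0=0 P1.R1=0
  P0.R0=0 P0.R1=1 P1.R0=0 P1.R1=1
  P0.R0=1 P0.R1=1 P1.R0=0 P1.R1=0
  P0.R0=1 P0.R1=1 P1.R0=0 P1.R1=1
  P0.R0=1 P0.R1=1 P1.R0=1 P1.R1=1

outcome vector order: (P0.R0,P0.R1,P1.R0,P1.R1)
[TSO] allowed = {0000, 0001, 0011, 0100, 0101, 0111, 1100, 1101, 1111}
TSO∖claimed = {0111}

missing: P0.R0=0 P0.R1=1 P1.R0=1 P1.R1=1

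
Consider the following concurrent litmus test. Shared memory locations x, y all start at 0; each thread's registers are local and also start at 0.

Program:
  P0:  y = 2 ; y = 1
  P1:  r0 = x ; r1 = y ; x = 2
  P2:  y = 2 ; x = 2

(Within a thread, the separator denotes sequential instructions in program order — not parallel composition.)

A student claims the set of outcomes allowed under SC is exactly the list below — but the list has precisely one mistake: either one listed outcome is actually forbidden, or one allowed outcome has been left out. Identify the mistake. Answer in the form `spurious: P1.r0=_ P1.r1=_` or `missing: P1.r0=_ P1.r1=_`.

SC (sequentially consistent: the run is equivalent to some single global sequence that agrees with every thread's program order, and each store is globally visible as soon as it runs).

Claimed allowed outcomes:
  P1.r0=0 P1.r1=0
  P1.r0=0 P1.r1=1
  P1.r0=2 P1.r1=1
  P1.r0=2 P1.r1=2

outcome vector order: (P1.r0,P1.r1)
SC: 5 outcomes — {(0,0), (0,1), (0,2), (2,1), (2,2)}
SC∖claimed = {(0,2)}

missing: P1.r0=0 P1.r1=2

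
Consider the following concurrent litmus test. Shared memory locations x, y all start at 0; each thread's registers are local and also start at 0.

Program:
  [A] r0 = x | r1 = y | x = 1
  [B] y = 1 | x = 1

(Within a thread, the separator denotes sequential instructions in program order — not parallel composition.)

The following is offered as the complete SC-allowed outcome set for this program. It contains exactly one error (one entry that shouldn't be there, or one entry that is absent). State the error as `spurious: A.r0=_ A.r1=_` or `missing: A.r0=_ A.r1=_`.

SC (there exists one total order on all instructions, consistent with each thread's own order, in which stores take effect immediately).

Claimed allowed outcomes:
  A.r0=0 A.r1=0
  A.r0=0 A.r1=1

outcome vector order: (A.r0,A.r1)
[SC] allowed = {0/0, 0/1, 1/1}
SC∖claimed = {1/1}

missing: A.r0=1 A.r1=1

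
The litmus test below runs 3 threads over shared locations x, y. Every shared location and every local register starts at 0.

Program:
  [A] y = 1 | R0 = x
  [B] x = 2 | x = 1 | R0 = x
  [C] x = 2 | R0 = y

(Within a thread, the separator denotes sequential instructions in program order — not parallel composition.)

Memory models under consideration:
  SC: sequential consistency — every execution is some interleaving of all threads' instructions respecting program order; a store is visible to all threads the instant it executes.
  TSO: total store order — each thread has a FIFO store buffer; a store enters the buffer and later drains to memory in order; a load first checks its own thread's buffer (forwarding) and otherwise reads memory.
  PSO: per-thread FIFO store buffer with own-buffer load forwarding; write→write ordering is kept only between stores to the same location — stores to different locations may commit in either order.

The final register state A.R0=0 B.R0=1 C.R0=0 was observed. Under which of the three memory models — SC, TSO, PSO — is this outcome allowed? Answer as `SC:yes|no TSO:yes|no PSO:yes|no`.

outcome vector order: (A.R0,B.R0,C.R0)
[SC] allowed = {0/1/1, 0/2/1, 1/1/0, 1/1/1, 1/2/1, 2/1/0, 2/1/1, 2/2/0, 2/2/1}
[TSO] allowed = {0/1/0, 0/1/1, 0/2/0, 0/2/1, 1/1/0, 1/1/1, 1/2/0, 1/2/1, 2/1/0, 2/1/1, 2/2/0, 2/2/1}
[PSO] allowed = {0/1/0, 0/1/1, 0/2/0, 0/2/1, 1/1/0, 1/1/1, 1/2/0, 1/2/1, 2/1/0, 2/1/1, 2/2/0, 2/2/1}
target 0/1/0 ∈ {TSO,PSO}

SC:no TSO:yes PSO:yes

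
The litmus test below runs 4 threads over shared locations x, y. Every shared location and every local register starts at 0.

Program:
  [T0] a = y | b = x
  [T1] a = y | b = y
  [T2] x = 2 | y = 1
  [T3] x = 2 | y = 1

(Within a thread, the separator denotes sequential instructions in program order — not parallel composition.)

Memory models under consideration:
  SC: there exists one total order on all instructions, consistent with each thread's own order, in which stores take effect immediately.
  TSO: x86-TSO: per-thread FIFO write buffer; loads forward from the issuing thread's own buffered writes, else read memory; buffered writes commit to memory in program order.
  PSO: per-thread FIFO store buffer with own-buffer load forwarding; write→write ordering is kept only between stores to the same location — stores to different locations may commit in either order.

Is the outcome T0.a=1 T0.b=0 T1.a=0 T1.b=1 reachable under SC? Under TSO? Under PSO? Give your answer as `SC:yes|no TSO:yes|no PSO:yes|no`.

outcome vector order: (T0.a,T0.b,T1.a,T1.b)
[SC] allowed = {<0 0 0 0> <0 0 0 1> <0 0 1 1> <0 2 0 0> <0 2 0 1> <0 2 1 1> <1 2 0 0> <1 2 0 1> <1 2 1 1>}
[TSO] allowed = {<0 0 0 0> <0 0 0 1> <0 0 1 1> <0 2 0 0> <0 2 0 1> <0 2 1 1> <1 2 0 0> <1 2 0 1> <1 2 1 1>}
[PSO] allowed = {<0 0 0 0> <0 0 0 1> <0 0 1 1> <0 2 0 0> <0 2 0 1> <0 2 1 1> <1 0 0 0> <1 0 0 1> <1 0 1 1> <1 2 0 0> <1 2 0 1> <1 2 1 1>}
target <1 0 0 1> ∈ {PSO}

SC:no TSO:no PSO:yes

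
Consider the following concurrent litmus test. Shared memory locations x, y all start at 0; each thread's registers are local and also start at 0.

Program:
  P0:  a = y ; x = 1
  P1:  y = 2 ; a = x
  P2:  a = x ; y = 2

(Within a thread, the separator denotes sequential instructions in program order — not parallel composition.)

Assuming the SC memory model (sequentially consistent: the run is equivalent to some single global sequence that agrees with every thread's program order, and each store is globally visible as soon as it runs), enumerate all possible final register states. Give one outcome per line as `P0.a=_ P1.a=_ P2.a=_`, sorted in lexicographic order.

P0.a=0 P1.a=0 P2.a=0
P0.a=0 P1.a=0 P2.a=1
P0.a=0 P1.a=1 P2.a=0
P0.a=0 P1.a=1 P2.a=1
P0.a=2 P1.a=0 P2.a=0
P0.a=2 P1.a=0 P2.a=1
P0.a=2 P1.a=1 P2.a=0
P0.a=2 P1.a=1 P2.a=1

outcome vector order: (P0.a,P1.a,P2.a)
|SC outcomes| = 8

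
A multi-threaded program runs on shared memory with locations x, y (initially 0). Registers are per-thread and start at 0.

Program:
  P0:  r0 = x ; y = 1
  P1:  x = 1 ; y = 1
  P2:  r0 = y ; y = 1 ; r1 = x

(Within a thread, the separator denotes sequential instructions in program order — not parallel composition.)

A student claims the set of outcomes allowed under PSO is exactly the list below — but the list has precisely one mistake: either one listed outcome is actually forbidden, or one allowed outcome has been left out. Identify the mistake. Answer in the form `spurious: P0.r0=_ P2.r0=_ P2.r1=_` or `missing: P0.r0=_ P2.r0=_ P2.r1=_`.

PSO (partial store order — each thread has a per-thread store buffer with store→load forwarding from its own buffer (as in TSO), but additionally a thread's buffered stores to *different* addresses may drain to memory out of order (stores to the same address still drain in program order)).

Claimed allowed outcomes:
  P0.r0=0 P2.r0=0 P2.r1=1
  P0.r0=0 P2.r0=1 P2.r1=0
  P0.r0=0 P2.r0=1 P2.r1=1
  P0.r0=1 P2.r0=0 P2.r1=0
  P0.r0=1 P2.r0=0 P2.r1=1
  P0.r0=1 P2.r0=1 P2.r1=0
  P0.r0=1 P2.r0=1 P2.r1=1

outcome vector order: (P0.r0,P2.r0,P2.r1)
PSO (8): 000 001 010 011 100 101 110 111
PSO∖claimed = {000}

missing: P0.r0=0 P2.r0=0 P2.r1=0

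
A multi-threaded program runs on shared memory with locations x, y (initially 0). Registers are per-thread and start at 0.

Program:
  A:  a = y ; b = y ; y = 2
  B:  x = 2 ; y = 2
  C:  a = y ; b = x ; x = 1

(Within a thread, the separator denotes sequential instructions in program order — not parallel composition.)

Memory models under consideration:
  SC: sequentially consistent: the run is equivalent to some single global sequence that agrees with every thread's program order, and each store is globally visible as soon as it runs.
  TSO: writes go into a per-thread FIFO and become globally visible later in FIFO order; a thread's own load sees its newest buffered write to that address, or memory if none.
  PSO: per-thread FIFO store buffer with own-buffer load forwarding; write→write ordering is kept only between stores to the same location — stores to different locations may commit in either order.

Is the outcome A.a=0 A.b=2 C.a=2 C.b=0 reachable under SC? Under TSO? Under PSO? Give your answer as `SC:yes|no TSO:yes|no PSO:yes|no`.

SC:no TSO:no PSO:yes

outcome vector order: (A.a,A.b,C.a,C.b)
[SC] allowed = {0000, 0002, 0020, 0022, 0200, 0202, 0222, 2200, 2202, 2222}
[TSO] allowed = {0000, 0002, 0020, 0022, 0200, 0202, 0222, 2200, 2202, 2222}
[PSO] allowed = {0000, 0002, 0020, 0022, 0200, 0202, 0220, 0222, 2200, 2202, 2220, 2222}
target 0220 ∈ {PSO}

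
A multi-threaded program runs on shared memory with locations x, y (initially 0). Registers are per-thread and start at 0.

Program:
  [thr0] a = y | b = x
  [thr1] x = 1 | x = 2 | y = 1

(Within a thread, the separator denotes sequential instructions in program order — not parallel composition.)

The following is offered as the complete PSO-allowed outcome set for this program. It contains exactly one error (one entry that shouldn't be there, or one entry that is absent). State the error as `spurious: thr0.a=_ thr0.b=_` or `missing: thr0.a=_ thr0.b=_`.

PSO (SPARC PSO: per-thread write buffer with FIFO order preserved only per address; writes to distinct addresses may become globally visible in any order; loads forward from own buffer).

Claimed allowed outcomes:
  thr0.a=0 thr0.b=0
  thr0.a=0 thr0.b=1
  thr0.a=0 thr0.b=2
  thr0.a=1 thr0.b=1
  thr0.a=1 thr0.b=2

outcome vector order: (thr0.a,thr0.b)
under PSO → (0,0); (0,1); (0,2); (1,0); (1,1); (1,2)
PSO∖claimed = {(1,0)}

missing: thr0.a=1 thr0.b=0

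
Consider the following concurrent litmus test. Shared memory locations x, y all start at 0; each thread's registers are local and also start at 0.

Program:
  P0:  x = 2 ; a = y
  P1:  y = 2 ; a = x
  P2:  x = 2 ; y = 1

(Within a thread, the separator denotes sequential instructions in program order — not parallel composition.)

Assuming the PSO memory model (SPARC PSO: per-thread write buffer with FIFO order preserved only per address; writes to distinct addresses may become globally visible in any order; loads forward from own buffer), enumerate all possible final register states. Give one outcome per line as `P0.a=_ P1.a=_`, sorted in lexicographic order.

P0.a=0 P1.a=0
P0.a=0 P1.a=2
P0.a=1 P1.a=0
P0.a=1 P1.a=2
P0.a=2 P1.a=0
P0.a=2 P1.a=2

outcome vector order: (P0.a,P1.a)
|PSO outcomes| = 6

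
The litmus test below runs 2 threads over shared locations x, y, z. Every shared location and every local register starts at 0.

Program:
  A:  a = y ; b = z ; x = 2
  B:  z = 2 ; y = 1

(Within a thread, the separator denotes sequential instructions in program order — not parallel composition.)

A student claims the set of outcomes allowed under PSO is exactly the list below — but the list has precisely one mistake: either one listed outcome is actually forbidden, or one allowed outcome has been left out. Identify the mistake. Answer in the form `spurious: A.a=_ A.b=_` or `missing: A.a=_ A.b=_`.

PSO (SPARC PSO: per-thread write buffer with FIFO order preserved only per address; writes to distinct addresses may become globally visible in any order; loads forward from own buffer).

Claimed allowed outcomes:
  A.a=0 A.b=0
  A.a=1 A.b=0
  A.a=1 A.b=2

missing: A.a=0 A.b=2

outcome vector order: (A.a,A.b)
PSO (4): 00 02 10 12
PSO∖claimed = {02}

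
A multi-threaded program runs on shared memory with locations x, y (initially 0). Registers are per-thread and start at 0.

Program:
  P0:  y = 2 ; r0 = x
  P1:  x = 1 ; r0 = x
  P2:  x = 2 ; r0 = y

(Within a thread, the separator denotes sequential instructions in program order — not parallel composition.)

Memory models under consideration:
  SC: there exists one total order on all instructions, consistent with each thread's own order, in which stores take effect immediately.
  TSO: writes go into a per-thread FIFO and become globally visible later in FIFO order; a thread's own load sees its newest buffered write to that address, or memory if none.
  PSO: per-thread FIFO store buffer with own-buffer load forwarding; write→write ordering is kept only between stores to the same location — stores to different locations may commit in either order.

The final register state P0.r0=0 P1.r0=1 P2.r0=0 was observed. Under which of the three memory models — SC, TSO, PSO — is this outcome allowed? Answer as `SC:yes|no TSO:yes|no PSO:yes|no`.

outcome vector order: (P0.r0,P1.r0,P2.r0)
SC: 9 outcomes — {<0 1 2>; <0 2 2>; <1 1 0>; <1 1 2>; <1 2 2>; <2 1 0>; <2 1 2>; <2 2 0>; <2 2 2>}
TSO: 12 outcomes — {<0 1 0>; <0 1 2>; <0 2 0>; <0 2 2>; <1 1 0>; <1 1 2>; <1 2 0>; <1 2 2>; <2 1 0>; <2 1 2>; <2 2 0>; <2 2 2>}
PSO: 12 outcomes — {<0 1 0>; <0 1 2>; <0 2 0>; <0 2 2>; <1 1 0>; <1 1 2>; <1 2 0>; <1 2 2>; <2 1 0>; <2 1 2>; <2 2 0>; <2 2 2>}
target <0 1 0> ∈ {TSO,PSO}

SC:no TSO:yes PSO:yes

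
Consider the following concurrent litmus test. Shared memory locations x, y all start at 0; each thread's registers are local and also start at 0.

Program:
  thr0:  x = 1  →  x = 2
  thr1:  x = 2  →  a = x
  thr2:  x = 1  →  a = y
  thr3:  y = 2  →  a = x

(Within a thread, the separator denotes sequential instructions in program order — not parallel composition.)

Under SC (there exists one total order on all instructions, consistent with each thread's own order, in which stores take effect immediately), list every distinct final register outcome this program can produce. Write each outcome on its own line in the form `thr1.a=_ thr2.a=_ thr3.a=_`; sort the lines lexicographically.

outcome vector order: (thr1.a,thr2.a,thr3.a)
|SC outcomes| = 10

thr1.a=1 thr2.a=0 thr3.a=1
thr1.a=1 thr2.a=0 thr3.a=2
thr1.a=1 thr2.a=2 thr3.a=0
thr1.a=1 thr2.a=2 thr3.a=1
thr1.a=1 thr2.a=2 thr3.a=2
thr1.a=2 thr2.a=0 thr3.a=1
thr1.a=2 thr2.a=0 thr3.a=2
thr1.a=2 thr2.a=2 thr3.a=0
thr1.a=2 thr2.a=2 thr3.a=1
thr1.a=2 thr2.a=2 thr3.a=2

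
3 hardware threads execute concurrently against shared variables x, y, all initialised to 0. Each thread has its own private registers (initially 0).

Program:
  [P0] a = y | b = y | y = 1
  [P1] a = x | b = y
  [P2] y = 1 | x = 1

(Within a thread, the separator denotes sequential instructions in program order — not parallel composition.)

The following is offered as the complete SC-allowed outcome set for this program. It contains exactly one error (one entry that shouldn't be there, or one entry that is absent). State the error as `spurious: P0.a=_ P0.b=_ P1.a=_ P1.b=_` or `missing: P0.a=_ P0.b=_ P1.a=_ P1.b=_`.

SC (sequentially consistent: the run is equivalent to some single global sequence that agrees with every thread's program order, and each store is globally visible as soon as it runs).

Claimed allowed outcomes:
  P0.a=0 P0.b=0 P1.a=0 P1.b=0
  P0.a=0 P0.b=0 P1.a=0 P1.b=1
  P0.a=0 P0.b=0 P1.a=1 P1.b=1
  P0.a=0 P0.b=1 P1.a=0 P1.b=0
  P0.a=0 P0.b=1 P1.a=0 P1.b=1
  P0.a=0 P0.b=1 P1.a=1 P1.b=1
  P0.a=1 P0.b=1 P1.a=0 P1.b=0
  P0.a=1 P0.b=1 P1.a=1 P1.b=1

outcome vector order: (P0.a,P0.b,P1.a,P1.b)
SC: 9 outcomes — {0000, 0001, 0011, 0100, 0101, 0111, 1100, 1101, 1111}
SC∖claimed = {1101}

missing: P0.a=1 P0.b=1 P1.a=0 P1.b=1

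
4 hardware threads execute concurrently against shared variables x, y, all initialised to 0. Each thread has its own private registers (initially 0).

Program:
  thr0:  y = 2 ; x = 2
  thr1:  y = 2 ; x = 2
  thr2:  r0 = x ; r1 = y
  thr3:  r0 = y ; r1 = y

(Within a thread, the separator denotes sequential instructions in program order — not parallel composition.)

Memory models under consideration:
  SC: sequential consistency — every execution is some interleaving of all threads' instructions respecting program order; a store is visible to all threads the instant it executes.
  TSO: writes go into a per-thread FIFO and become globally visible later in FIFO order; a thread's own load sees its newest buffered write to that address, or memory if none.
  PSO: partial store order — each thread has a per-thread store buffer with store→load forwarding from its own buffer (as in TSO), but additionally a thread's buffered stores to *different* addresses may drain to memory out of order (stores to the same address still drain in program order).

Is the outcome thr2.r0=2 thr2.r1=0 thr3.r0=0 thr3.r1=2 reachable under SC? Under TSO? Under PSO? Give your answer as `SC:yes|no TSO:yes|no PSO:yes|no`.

outcome vector order: (thr2.r0,thr2.r1,thr3.r0,thr3.r1)
[SC] allowed = {0000; 0002; 0022; 0200; 0202; 0222; 2200; 2202; 2222}
[TSO] allowed = {0000; 0002; 0022; 0200; 0202; 0222; 2200; 2202; 2222}
[PSO] allowed = {0000; 0002; 0022; 0200; 0202; 0222; 2000; 2002; 2022; 2200; 2202; 2222}
target 2002 ∈ {PSO}

SC:no TSO:no PSO:yes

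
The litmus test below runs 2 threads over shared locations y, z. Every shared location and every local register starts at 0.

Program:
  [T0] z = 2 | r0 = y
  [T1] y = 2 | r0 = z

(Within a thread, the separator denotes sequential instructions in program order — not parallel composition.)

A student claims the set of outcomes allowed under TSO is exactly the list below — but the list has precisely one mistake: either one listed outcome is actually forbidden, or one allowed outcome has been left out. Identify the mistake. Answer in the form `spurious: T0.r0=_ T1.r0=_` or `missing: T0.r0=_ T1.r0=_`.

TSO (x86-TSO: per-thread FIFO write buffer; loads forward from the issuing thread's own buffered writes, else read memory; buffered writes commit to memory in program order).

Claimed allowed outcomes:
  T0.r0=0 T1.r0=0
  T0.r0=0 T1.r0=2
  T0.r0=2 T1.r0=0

outcome vector order: (T0.r0,T1.r0)
TSO: 4 outcomes — {0/0; 0/2; 2/0; 2/2}
TSO∖claimed = {2/2}

missing: T0.r0=2 T1.r0=2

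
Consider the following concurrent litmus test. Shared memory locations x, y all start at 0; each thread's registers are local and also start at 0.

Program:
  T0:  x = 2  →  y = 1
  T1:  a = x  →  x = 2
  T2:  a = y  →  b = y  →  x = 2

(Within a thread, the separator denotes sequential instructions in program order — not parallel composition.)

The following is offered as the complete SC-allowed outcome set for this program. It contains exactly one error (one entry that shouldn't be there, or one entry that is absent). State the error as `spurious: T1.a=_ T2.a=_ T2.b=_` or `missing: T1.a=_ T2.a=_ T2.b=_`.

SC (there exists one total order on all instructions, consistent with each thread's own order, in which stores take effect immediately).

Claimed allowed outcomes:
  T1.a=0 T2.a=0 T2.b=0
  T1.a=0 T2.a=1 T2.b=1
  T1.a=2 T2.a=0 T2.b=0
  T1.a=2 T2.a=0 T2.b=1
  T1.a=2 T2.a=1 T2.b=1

missing: T1.a=0 T2.a=0 T2.b=1

outcome vector order: (T1.a,T2.a,T2.b)
[SC] allowed = {(0,0,0); (0,0,1); (0,1,1); (2,0,0); (2,0,1); (2,1,1)}
SC∖claimed = {(0,0,1)}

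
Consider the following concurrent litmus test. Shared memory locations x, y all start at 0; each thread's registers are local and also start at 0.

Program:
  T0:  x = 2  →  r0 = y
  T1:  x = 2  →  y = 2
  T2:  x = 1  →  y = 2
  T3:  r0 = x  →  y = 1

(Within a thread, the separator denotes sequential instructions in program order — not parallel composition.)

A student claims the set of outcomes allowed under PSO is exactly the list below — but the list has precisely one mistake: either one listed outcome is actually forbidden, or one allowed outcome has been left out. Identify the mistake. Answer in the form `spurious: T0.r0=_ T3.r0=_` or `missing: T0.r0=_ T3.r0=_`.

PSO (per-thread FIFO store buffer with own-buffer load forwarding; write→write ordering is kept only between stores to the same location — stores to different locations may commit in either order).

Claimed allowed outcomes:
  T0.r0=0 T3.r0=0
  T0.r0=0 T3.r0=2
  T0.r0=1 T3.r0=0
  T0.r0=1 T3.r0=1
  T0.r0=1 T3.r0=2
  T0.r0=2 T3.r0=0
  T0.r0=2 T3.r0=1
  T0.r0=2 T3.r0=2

missing: T0.r0=0 T3.r0=1

outcome vector order: (T0.r0,T3.r0)
under PSO → 00; 01; 02; 10; 11; 12; 20; 21; 22
PSO∖claimed = {01}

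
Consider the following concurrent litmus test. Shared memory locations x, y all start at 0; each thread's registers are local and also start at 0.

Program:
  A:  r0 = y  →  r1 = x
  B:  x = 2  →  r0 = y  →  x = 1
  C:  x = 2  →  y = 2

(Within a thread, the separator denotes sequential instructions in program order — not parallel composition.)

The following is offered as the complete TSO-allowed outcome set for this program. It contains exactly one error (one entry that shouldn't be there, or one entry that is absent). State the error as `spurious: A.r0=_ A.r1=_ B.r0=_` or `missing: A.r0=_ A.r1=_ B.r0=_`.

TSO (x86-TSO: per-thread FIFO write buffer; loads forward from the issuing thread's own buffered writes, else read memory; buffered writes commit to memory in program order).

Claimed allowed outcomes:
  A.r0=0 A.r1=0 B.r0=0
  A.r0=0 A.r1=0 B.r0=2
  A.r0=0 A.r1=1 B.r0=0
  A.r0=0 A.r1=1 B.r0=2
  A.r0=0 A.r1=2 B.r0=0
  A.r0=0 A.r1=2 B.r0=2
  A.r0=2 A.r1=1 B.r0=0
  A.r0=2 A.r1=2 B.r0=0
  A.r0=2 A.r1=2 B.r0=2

missing: A.r0=2 A.r1=1 B.r0=2

outcome vector order: (A.r0,A.r1,B.r0)
[TSO] allowed = {(0,0,0), (0,0,2), (0,1,0), (0,1,2), (0,2,0), (0,2,2), (2,1,0), (2,1,2), (2,2,0), (2,2,2)}
TSO∖claimed = {(2,1,2)}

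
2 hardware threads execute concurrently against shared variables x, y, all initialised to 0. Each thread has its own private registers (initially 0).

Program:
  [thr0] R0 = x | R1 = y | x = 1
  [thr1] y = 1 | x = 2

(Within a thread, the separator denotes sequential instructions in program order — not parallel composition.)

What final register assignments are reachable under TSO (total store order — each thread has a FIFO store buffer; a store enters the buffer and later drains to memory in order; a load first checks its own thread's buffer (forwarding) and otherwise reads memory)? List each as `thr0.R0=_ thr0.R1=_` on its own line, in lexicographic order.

thr0.R0=0 thr0.R1=0
thr0.R0=0 thr0.R1=1
thr0.R0=2 thr0.R1=1

outcome vector order: (thr0.R0,thr0.R1)
|TSO outcomes| = 3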